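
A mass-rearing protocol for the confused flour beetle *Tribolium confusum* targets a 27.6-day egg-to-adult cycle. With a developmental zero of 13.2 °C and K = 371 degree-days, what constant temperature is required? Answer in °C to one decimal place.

Required daily accumulation = 371 / 27.6 = 13.442 DD/day.
T = T_base + 13.442 = 13.2 + 13.442 = 26.642 ≈ 26.6 °C.

26.6 °C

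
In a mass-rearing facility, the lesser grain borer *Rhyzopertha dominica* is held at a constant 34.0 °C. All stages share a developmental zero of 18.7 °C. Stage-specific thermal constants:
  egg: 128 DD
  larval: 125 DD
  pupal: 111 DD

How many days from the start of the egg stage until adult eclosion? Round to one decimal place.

Daily accumulation at 34.0 °C = 34.0 − 18.7 = 15.3 DD/day.
Total K = 128 + 125 + 111 = 364 DD.
Total duration = 364 / 15.3 = 23.791 ≈ 23.8 days.

23.8 days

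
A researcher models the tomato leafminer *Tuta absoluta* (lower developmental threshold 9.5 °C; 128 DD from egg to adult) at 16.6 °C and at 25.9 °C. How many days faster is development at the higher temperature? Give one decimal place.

At 16.6 °C: 128 / (16.6 − 9.5) = 128 / 7.1 = 18.028 d.
At 25.9 °C: 128 / (25.9 − 9.5) = 128 / 16.4 = 7.805 d.
Difference = |18.028 − 7.805| = 10.223 ≈ 10.2 days.

10.2 days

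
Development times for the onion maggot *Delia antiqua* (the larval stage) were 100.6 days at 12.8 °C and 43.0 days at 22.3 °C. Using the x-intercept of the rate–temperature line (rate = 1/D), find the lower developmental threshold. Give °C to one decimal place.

5.7 °C

Under the model K = D·(T − T_b), so D₁·(T₁ − T_b) = D₂·(T₂ − T_b).
100.6·(12.8 − T_b) = 43.0·(22.3 − T_b)
T_b = (100.6·12.8 − 43.0·22.3) / (100.6 − 43.0) = 328.78 / 57.6 = 5.708 °C ≈ 5.7 °C.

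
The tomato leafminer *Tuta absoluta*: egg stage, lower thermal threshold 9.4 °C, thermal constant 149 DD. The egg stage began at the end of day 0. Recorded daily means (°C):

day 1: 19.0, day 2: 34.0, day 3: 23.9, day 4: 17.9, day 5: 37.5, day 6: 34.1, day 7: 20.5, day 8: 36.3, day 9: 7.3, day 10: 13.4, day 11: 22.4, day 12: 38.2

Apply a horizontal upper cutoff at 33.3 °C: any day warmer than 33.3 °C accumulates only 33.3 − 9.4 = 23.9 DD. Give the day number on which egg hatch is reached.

day 11

Daily DD above 9.4 °C (capped at 23.9): 9.6, 23.9, 14.5, 8.5, 23.9, 23.9, 11.1, 23.9, 0.0, 4.0, 13.0, 23.9.
Cumulative: 9.6, 33.5, 48.0, 56.5, 80.4, 104.3, 115.4, 139.3, 139.3, 143.3, 156.3, 180.2.
The total first reaches 149 DD on day 11.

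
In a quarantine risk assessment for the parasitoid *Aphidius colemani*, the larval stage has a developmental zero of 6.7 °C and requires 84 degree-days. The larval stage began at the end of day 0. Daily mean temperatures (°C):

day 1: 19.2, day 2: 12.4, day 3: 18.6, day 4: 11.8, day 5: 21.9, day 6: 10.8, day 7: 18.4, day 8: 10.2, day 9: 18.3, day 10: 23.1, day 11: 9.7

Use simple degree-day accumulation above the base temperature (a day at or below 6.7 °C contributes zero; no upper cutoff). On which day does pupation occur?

day 10

Daily DD above 6.7 °C: 12.5, 5.7, 11.9, 5.1, 15.2, 4.1, 11.7, 3.5, 11.6, 16.4, 3.0.
Cumulative: 12.5, 18.2, 30.1, 35.2, 50.4, 54.5, 66.2, 69.7, 81.3, 97.7, 100.7.
The total first reaches 84 DD on day 10.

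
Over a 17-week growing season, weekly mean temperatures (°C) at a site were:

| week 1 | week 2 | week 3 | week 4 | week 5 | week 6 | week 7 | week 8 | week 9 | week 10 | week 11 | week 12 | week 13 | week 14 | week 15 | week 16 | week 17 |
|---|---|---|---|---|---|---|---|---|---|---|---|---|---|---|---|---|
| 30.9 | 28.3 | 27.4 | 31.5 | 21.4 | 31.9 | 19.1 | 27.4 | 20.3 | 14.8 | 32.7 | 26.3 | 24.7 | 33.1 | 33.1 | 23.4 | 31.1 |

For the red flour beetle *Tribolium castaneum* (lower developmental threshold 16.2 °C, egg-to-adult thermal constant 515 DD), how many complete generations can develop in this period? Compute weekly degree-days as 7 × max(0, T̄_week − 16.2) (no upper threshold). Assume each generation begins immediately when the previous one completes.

Weekly DD (7 × max(0, T̄ − 16.2)): 102.9, 84.7, 78.4, 107.1, 36.4, 109.9, 20.3, 78.4, 28.7, 0.0, 115.5, 70.7, 59.5, 118.3, 118.3, 50.4, 104.3.
Season total = 1283.8 DD.
Complete generations = ⌊1283.8 / 515⌋ = 2.

2 generations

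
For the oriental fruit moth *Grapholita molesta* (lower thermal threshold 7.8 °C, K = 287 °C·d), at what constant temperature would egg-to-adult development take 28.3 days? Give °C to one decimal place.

Required daily accumulation = 287 / 28.3 = 10.141 DD/day.
T = T_base + 10.141 = 7.8 + 10.141 = 17.941 ≈ 17.9 °C.

17.9 °C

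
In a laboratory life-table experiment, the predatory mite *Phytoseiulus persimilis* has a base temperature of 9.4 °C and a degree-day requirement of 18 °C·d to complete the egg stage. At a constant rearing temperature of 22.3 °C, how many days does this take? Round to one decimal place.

1.4 days

Daily accumulation = 22.3 − 9.4 = 12.9 DD/day.
Duration = 18 / 12.9 = 1.395 ≈ 1.4 days.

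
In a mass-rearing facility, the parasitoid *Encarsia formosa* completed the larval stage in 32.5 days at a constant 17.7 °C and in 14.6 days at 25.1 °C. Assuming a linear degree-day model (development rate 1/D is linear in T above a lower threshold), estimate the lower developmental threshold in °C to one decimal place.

Under the model K = D·(T − T_b), so D₁·(T₁ − T_b) = D₂·(T₂ − T_b).
32.5·(17.7 − T_b) = 14.6·(25.1 − T_b)
T_b = (32.5·17.7 − 14.6·25.1) / (32.5 − 14.6) = 208.79 / 17.9 = 11.664 °C ≈ 11.7 °C.

11.7 °C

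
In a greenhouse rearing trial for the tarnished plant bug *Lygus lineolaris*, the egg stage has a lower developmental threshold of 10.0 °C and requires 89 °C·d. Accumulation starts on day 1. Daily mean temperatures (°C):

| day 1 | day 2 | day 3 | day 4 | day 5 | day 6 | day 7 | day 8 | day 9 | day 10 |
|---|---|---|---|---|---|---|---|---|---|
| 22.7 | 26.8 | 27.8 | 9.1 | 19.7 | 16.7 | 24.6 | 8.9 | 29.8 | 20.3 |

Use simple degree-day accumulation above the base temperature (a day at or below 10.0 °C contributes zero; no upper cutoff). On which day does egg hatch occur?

day 9

Daily DD above 10.0 °C: 12.7, 16.8, 17.8, 0.0, 9.7, 6.7, 14.6, 0.0, 19.8, 10.3.
Cumulative: 12.7, 29.5, 47.3, 47.3, 57.0, 63.7, 78.3, 78.3, 98.1, 108.4.
The total first reaches 89 DD on day 9.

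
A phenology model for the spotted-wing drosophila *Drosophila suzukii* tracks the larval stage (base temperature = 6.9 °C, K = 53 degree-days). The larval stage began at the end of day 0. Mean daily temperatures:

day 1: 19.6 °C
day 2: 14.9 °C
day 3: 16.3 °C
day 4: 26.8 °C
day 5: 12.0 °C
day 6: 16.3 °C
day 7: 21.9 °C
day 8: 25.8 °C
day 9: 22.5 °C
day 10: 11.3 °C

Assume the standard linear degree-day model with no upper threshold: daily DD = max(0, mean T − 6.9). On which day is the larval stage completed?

Daily DD above 6.9 °C: 12.7, 8.0, 9.4, 19.9, 5.1, 9.4, 15.0, 18.9, 15.6, 4.4.
Cumulative: 12.7, 20.7, 30.1, 50.0, 55.1, 64.5, 79.5, 98.4, 114.0, 118.4.
The total first reaches 53 DD on day 5.

day 5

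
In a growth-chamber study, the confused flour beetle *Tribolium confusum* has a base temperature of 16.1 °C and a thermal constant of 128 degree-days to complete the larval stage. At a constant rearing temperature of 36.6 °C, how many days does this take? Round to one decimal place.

6.2 days

Daily accumulation = 36.6 − 16.1 = 20.5 DD/day.
Duration = 128 / 20.5 = 6.244 ≈ 6.2 days.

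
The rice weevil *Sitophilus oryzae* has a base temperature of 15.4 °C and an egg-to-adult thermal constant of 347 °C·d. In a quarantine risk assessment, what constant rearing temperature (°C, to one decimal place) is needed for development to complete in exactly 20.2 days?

32.6 °C

Required daily accumulation = 347 / 20.2 = 17.178 DD/day.
T = T_base + 17.178 = 15.4 + 17.178 = 32.578 ≈ 32.6 °C.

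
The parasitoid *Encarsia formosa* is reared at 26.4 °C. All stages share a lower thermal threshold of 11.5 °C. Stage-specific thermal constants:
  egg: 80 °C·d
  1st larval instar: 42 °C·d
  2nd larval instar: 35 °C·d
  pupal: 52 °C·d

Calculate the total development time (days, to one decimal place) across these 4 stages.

14.0 days

Daily accumulation at 26.4 °C = 26.4 − 11.5 = 14.9 DD/day.
Total K = 80 + 42 + 35 + 52 = 209 DD.
Total duration = 209 / 14.9 = 14.027 ≈ 14.0 days.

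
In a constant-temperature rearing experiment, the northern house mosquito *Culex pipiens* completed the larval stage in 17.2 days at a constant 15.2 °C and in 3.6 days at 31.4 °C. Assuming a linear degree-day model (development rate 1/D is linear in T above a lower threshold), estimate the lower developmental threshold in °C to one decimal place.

Under the model K = D·(T − T_b), so D₁·(T₁ − T_b) = D₂·(T₂ − T_b).
17.2·(15.2 − T_b) = 3.6·(31.4 − T_b)
T_b = (17.2·15.2 − 3.6·31.4) / (17.2 − 3.6) = 148.40 / 13.6 = 10.912 °C ≈ 10.9 °C.

10.9 °C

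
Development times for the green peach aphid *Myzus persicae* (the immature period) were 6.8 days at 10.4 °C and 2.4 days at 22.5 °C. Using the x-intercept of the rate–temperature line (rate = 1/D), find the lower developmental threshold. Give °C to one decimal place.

Equal thermal constants: D₁(T₁ − T_b) = D₂(T₂ − T_b).
6.8·(10.4 − T_b) = 2.4·(22.5 − T_b)
T_b = (6.8·10.4 − 2.4·22.5) / (6.8 − 2.4) = 16.72 / 4.4 = 3.800 °C ≈ 3.8 °C.

3.8 °C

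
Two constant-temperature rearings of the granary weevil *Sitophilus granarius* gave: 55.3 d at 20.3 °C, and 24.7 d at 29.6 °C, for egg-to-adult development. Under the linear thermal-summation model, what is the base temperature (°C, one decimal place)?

Linear rate model ⇒ the product D·(T − T_b) is constant across temperatures.
55.3·(20.3 − T_b) = 24.7·(29.6 − T_b)
T_b = (55.3·20.3 − 24.7·29.6) / (55.3 − 24.7) = 391.47 / 30.6 = 12.793 °C ≈ 12.8 °C.

12.8 °C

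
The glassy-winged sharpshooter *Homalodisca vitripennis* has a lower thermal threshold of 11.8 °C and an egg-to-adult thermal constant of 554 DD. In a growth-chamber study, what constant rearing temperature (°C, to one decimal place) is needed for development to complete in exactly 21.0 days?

38.2 °C

Required daily accumulation = 554 / 21.0 = 26.381 DD/day.
T = T_base + 26.381 = 11.8 + 26.381 = 38.181 ≈ 38.2 °C.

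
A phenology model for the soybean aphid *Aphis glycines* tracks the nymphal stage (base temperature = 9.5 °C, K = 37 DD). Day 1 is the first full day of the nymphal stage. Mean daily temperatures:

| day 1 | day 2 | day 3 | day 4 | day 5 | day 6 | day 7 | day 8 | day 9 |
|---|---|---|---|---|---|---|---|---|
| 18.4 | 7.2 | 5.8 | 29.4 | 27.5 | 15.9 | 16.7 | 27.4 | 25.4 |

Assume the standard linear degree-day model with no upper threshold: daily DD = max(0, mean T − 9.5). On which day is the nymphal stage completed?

day 5

Daily DD above 9.5 °C: 8.9, 0.0, 0.0, 19.9, 18.0, 6.4, 7.2, 17.9, 15.9.
Cumulative: 8.9, 8.9, 8.9, 28.8, 46.8, 53.2, 60.4, 78.3, 94.2.
The total first reaches 37 DD on day 5.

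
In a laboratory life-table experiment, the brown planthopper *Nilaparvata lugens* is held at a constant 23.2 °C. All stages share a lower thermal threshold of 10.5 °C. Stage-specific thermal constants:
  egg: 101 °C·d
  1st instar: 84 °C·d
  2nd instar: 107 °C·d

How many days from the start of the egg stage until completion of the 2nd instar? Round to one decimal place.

Daily accumulation at 23.2 °C = 23.2 − 10.5 = 12.7 DD/day.
Total K = 101 + 84 + 107 = 292 DD.
Total duration = 292 / 12.7 = 22.992 ≈ 23.0 days.

23.0 days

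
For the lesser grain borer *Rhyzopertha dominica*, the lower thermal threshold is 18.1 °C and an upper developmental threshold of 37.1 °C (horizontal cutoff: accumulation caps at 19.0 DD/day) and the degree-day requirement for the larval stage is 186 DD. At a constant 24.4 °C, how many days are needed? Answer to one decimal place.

Daily accumulation = 24.4 − 18.1 = 6.3 DD/day.
Duration = 186 / 6.3 = 29.524 ≈ 29.5 days.

29.5 days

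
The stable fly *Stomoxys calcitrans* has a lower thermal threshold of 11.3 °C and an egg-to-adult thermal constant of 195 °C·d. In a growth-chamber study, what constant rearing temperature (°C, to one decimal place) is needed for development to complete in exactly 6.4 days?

41.8 °C

Required daily accumulation = 195 / 6.4 = 30.469 DD/day.
T = T_base + 30.469 = 11.3 + 30.469 = 41.769 ≈ 41.8 °C.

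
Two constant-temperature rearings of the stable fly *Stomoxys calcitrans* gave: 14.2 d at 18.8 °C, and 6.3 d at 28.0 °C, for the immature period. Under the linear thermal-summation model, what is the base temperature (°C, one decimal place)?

Equal thermal constants: D₁(T₁ − T_b) = D₂(T₂ − T_b).
14.2·(18.8 − T_b) = 6.3·(28.0 − T_b)
T_b = (14.2·18.8 − 6.3·28.0) / (14.2 − 6.3) = 90.56 / 7.9 = 11.463 °C ≈ 11.5 °C.

11.5 °C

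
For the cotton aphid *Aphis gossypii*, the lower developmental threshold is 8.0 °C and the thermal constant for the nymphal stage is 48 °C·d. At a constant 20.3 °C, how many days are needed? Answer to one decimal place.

Daily accumulation = 20.3 − 8.0 = 12.3 DD/day.
Duration = 48 / 12.3 = 3.902 ≈ 3.9 days.

3.9 days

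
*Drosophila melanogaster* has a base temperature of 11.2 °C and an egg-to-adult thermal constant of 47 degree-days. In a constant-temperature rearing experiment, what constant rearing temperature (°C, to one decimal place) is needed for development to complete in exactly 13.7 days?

Required daily accumulation = 47 / 13.7 = 3.431 DD/day.
T = T_base + 3.431 = 11.2 + 3.431 = 14.631 ≈ 14.6 °C.

14.6 °C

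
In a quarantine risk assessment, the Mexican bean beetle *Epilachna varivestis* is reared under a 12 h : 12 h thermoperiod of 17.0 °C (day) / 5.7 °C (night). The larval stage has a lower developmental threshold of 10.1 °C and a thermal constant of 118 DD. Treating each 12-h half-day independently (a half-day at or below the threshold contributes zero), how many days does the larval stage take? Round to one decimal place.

Day half: max(0, 17.0 − 10.1) × 0.5 = 6.9 × 0.5 = 3.45 DD.
Night half: max(0, 5.7 − 10.1) × 0.5 = 0.0 × 0.5 = 0.00 DD.
Per 24 h: 3.45 DD/day.
Duration = 118 / 3.45 = 34.203 ≈ 34.2 days.

34.2 days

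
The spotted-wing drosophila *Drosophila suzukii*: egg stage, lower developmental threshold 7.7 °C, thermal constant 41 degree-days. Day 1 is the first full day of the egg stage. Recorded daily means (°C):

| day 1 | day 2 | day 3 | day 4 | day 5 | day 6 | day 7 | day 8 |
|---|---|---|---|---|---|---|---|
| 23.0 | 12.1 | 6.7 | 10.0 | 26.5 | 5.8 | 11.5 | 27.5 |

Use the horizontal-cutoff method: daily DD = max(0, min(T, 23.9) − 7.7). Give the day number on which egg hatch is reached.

Daily DD above 7.7 °C (capped at 16.2): 15.3, 4.4, 0.0, 2.3, 16.2, 0.0, 3.8, 16.2.
Cumulative: 15.3, 19.7, 19.7, 22.0, 38.2, 38.2, 42.0, 58.2.
The total first reaches 41 DD on day 7.

day 7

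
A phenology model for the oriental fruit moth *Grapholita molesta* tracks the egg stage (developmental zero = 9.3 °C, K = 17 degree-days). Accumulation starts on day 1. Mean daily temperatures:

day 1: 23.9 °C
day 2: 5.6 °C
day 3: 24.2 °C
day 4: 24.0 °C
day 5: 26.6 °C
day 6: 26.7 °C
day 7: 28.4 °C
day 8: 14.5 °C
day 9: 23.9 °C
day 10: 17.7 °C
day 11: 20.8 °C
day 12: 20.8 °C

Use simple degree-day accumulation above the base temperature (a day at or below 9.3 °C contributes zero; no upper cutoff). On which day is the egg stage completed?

Daily DD above 9.3 °C: 14.6, 0.0, 14.9, 14.7, 17.3, 17.4, 19.1, 5.2, 14.6, 8.4, 11.5, 11.5.
Cumulative: 14.6, 14.6, 29.5, 44.2, 61.5, 78.9, 98.0, 103.2, 117.8, 126.2, 137.7, 149.2.
The total first reaches 17 DD on day 3.

day 3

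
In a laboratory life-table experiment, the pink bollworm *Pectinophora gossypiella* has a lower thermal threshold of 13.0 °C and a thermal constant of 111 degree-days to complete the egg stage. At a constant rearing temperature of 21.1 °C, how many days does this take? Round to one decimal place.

Daily accumulation = 21.1 − 13.0 = 8.1 DD/day.
Duration = 111 / 8.1 = 13.704 ≈ 13.7 days.

13.7 days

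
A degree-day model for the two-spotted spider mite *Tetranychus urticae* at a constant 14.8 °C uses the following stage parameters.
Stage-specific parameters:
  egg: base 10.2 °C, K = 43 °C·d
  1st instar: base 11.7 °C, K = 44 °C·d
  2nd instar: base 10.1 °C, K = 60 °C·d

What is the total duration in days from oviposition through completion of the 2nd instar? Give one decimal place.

egg: 43 / (14.8 − 10.2) = 43 / 4.6 = 9.348 d.
1st instar: 44 / (14.8 − 11.7) = 44 / 3.1 = 14.194 d.
2nd instar: 60 / (14.8 − 10.1) = 60 / 4.7 = 12.766 d.
Sum = 36.307 ≈ 36.3 days.

36.3 days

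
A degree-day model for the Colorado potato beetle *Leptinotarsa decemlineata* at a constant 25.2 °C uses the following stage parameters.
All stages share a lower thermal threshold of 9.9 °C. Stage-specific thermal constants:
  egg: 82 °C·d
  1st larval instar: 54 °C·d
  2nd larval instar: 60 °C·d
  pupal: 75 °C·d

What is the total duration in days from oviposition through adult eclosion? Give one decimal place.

17.7 days

Daily accumulation at 25.2 °C = 25.2 − 9.9 = 15.3 DD/day.
Total K = 82 + 54 + 60 + 75 = 271 DD.
Total duration = 271 / 15.3 = 17.712 ≈ 17.7 days.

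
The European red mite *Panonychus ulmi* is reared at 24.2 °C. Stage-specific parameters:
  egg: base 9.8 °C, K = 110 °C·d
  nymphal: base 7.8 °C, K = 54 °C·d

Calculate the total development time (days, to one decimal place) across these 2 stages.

egg: 110 / (24.2 − 9.8) = 110 / 14.4 = 7.639 d.
nymphal: 54 / (24.2 − 7.8) = 54 / 16.4 = 3.293 d.
Sum = 10.932 ≈ 10.9 days.

10.9 days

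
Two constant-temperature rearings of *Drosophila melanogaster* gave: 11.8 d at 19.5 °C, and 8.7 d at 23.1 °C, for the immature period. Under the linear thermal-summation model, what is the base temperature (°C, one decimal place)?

Under the model K = D·(T − T_b), so D₁·(T₁ − T_b) = D₂·(T₂ − T_b).
11.8·(19.5 − T_b) = 8.7·(23.1 − T_b)
T_b = (11.8·19.5 − 8.7·23.1) / (11.8 − 8.7) = 29.13 / 3.1 = 9.397 °C ≈ 9.4 °C.

9.4 °C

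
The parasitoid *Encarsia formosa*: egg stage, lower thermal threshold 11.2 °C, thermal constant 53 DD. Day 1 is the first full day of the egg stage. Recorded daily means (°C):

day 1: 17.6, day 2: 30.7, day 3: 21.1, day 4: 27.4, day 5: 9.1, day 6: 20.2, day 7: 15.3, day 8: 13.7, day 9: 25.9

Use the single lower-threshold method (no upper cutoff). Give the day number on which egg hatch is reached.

Daily DD above 11.2 °C: 6.4, 19.5, 9.9, 16.2, 0.0, 9.0, 4.1, 2.5, 14.7.
Cumulative: 6.4, 25.9, 35.8, 52.0, 52.0, 61.0, 65.1, 67.6, 82.3.
The total first reaches 53 DD on day 6.

day 6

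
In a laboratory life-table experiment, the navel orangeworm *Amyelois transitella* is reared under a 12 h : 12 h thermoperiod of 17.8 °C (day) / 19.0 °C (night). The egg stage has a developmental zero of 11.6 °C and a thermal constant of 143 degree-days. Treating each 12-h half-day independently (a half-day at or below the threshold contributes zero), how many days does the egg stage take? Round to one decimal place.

Day half: max(0, 17.8 − 11.6) × 0.5 = 6.2 × 0.5 = 3.10 DD.
Night half: max(0, 19.0 − 11.6) × 0.5 = 7.4 × 0.5 = 3.70 DD.
Per 24 h: 6.80 DD/day.
Duration = 143 / 6.80 = 21.029 ≈ 21.0 days.

21.0 days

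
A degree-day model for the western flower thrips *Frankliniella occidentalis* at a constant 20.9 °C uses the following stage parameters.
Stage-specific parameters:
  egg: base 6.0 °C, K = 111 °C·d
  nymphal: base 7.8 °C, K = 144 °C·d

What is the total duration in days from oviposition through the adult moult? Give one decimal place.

egg: 111 / (20.9 − 6.0) = 111 / 14.9 = 7.450 d.
nymphal: 144 / (20.9 − 7.8) = 144 / 13.1 = 10.992 d.
Sum = 18.442 ≈ 18.4 days.

18.4 days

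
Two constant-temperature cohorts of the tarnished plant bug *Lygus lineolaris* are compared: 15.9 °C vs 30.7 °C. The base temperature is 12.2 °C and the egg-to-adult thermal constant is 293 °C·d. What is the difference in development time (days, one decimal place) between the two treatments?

At 15.9 °C: 293 / (15.9 − 12.2) = 293 / 3.7 = 79.189 d.
At 30.7 °C: 293 / (30.7 − 12.2) = 293 / 18.5 = 15.838 d.
Difference = |79.189 − 15.838| = 63.351 ≈ 63.4 days.

63.4 days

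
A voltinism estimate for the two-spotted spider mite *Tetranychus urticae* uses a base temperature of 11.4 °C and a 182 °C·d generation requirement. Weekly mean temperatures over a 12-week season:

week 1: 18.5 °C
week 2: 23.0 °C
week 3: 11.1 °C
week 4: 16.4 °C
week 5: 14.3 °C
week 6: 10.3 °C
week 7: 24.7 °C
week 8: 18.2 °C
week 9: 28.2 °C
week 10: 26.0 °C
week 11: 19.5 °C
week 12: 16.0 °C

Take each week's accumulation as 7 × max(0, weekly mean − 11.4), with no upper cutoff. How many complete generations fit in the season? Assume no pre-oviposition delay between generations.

Weekly DD (7 × max(0, T̄ − 11.4)): 49.7, 81.2, 0.0, 35.0, 20.3, 0.0, 93.1, 47.6, 117.6, 102.2, 56.7, 32.2.
Season total = 635.6 DD.
Complete generations = ⌊635.6 / 182⌋ = 3.

3 generations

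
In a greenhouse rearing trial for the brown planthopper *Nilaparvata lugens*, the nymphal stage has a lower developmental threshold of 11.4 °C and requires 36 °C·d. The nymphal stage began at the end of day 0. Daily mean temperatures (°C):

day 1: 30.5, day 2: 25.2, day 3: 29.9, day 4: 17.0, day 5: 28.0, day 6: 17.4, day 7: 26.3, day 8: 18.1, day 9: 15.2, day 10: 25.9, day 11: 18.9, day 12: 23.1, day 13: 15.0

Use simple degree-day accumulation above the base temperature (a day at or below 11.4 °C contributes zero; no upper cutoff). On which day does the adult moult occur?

Daily DD above 11.4 °C: 19.1, 13.8, 18.5, 5.6, 16.6, 6.0, 14.9, 6.7, 3.8, 14.5, 7.5, 11.7, 3.6.
Cumulative: 19.1, 32.9, 51.4, 57.0, 73.6, 79.6, 94.5, 101.2, 105.0, 119.5, 127.0, 138.7, 142.3.
The total first reaches 36 DD on day 3.

day 3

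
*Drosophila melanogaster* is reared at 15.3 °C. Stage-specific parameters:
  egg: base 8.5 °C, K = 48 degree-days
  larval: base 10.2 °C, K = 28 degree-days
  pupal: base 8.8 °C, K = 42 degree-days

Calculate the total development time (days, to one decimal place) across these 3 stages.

19.0 days

egg: 48 / (15.3 − 8.5) = 48 / 6.8 = 7.059 d.
larval: 28 / (15.3 − 10.2) = 28 / 5.1 = 5.490 d.
pupal: 42 / (15.3 − 8.8) = 42 / 6.5 = 6.462 d.
Sum = 19.011 ≈ 19.0 days.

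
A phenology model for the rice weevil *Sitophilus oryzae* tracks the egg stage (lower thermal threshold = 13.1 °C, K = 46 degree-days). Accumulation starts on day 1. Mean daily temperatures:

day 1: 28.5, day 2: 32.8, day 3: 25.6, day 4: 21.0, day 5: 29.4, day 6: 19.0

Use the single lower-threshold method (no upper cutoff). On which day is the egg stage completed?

day 3

Daily DD above 13.1 °C: 15.4, 19.7, 12.5, 7.9, 16.3, 5.9.
Cumulative: 15.4, 35.1, 47.6, 55.5, 71.8, 77.7.
The total first reaches 46 DD on day 3.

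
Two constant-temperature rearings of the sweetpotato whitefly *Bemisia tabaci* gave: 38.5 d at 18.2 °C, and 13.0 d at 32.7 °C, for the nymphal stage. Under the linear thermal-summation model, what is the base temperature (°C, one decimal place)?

Equal thermal constants: D₁(T₁ − T_b) = D₂(T₂ − T_b).
38.5·(18.2 − T_b) = 13.0·(32.7 − T_b)
T_b = (38.5·18.2 − 13.0·32.7) / (38.5 − 13.0) = 275.60 / 25.5 = 10.808 °C ≈ 10.8 °C.

10.8 °C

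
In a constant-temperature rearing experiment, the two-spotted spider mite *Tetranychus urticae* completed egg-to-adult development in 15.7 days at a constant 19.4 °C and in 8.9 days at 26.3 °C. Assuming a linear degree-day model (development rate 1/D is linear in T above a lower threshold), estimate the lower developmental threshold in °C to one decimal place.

10.4 °C

Linear rate model ⇒ the product D·(T − T_b) is constant across temperatures.
15.7·(19.4 − T_b) = 8.9·(26.3 − T_b)
T_b = (15.7·19.4 − 8.9·26.3) / (15.7 − 8.9) = 70.51 / 6.8 = 10.369 °C ≈ 10.4 °C.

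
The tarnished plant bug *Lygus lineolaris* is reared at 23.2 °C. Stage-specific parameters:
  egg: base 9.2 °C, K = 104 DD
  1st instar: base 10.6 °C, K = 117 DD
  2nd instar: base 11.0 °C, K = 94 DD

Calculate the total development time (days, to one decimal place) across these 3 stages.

egg: 104 / (23.2 − 9.2) = 104 / 14.0 = 7.429 d.
1st instar: 117 / (23.2 − 10.6) = 117 / 12.6 = 9.286 d.
2nd instar: 94 / (23.2 − 11.0) = 94 / 12.2 = 7.705 d.
Sum = 24.419 ≈ 24.4 days.

24.4 days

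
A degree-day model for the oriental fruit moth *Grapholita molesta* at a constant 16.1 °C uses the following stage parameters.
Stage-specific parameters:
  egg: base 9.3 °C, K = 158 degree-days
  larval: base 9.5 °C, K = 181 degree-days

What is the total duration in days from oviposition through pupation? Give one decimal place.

egg: 158 / (16.1 − 9.3) = 158 / 6.8 = 23.235 d.
larval: 181 / (16.1 − 9.5) = 181 / 6.6 = 27.424 d.
Sum = 50.660 ≈ 50.7 days.

50.7 days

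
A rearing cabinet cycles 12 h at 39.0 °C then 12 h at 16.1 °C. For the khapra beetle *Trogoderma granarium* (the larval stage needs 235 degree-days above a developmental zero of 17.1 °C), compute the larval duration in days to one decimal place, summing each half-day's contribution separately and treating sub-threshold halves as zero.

Day half: max(0, 39.0 − 17.1) × 0.5 = 21.9 × 0.5 = 10.95 DD.
Night half: max(0, 16.1 − 17.1) × 0.5 = 0.0 × 0.5 = 0.00 DD.
Per 24 h: 10.95 DD/day.
Duration = 235 / 10.95 = 21.461 ≈ 21.5 days.

21.5 days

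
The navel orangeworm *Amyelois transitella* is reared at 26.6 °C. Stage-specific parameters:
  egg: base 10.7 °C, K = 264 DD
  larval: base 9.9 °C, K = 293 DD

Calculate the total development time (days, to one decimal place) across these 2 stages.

egg: 264 / (26.6 − 10.7) = 264 / 15.9 = 16.604 d.
larval: 293 / (26.6 − 9.9) = 293 / 16.7 = 17.545 d.
Sum = 34.149 ≈ 34.1 days.

34.1 days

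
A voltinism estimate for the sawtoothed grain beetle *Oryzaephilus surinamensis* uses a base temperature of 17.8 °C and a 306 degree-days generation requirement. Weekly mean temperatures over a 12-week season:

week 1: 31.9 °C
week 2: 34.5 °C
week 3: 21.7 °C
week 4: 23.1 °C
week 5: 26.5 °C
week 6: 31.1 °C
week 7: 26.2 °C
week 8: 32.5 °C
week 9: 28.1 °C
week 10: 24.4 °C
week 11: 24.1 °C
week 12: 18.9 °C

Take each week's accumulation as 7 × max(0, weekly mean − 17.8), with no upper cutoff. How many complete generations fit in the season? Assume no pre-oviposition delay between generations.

Weekly DD (7 × max(0, T̄ − 17.8)): 98.7, 116.9, 27.3, 37.1, 60.9, 93.1, 58.8, 102.9, 72.1, 46.2, 44.1, 7.7.
Season total = 765.8 DD.
Complete generations = ⌊765.8 / 306⌋ = 2.

2 generations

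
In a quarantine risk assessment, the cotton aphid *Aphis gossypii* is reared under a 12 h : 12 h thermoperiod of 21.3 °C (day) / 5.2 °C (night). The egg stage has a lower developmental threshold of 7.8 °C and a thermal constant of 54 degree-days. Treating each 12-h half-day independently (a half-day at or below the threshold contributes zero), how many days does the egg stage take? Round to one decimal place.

8.0 days

Day half: max(0, 21.3 − 7.8) × 0.5 = 13.5 × 0.5 = 6.75 DD.
Night half: max(0, 5.2 − 7.8) × 0.5 = 0.0 × 0.5 = 0.00 DD.
Per 24 h: 6.75 DD/day.
Duration = 54 / 6.75 = 8.000 ≈ 8.0 days.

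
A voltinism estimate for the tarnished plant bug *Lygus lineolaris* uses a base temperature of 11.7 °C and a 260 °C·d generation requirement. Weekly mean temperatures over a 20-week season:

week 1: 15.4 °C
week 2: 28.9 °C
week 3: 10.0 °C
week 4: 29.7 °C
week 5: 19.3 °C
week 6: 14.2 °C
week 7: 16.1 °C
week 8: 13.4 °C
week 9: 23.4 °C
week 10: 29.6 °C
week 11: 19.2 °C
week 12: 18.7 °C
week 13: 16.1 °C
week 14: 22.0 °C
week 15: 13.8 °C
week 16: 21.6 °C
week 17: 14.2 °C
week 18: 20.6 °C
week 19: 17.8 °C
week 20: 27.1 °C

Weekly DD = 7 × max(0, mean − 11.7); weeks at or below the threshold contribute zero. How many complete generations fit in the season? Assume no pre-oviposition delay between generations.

4 generations

Weekly DD (7 × max(0, T̄ − 11.7)): 25.9, 120.4, 0.0, 126.0, 53.2, 17.5, 30.8, 11.9, 81.9, 125.3, 52.5, 49.0, 30.8, 72.1, 14.7, 69.3, 17.5, 62.3, 42.7, 107.8.
Season total = 1111.6 DD.
Complete generations = ⌊1111.6 / 260⌋ = 4.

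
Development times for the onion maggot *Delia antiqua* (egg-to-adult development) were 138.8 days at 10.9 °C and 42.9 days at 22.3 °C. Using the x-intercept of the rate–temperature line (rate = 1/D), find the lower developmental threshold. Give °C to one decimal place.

Linear rate model ⇒ the product D·(T − T_b) is constant across temperatures.
138.8·(10.9 − T_b) = 42.9·(22.3 − T_b)
T_b = (138.8·10.9 − 42.9·22.3) / (138.8 − 42.9) = 556.25 / 95.9 = 5.800 °C ≈ 5.8 °C.

5.8 °C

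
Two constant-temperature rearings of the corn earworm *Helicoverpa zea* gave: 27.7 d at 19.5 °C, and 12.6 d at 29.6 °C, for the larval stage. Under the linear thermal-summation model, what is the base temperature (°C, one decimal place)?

Equal thermal constants: D₁(T₁ − T_b) = D₂(T₂ − T_b).
27.7·(19.5 − T_b) = 12.6·(29.6 − T_b)
T_b = (27.7·19.5 − 12.6·29.6) / (27.7 − 12.6) = 167.19 / 15.1 = 11.072 °C ≈ 11.1 °C.

11.1 °C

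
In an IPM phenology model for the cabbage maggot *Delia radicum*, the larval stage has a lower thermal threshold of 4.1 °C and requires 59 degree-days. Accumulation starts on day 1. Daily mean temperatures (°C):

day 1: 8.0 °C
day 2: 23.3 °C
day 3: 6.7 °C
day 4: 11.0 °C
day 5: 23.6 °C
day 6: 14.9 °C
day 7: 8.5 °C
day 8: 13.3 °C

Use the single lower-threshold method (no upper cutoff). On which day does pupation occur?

day 6

Daily DD above 4.1 °C: 3.9, 19.2, 2.6, 6.9, 19.5, 10.8, 4.4, 9.2.
Cumulative: 3.9, 23.1, 25.7, 32.6, 52.1, 62.9, 67.3, 76.5.
The total first reaches 59 DD on day 6.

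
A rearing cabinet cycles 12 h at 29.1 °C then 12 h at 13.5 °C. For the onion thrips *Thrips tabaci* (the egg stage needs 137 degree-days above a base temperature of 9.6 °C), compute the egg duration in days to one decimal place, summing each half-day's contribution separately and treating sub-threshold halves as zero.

Day half: max(0, 29.1 − 9.6) × 0.5 = 19.5 × 0.5 = 9.75 DD.
Night half: max(0, 13.5 − 9.6) × 0.5 = 3.9 × 0.5 = 1.95 DD.
Per 24 h: 11.70 DD/day.
Duration = 137 / 11.70 = 11.709 ≈ 11.7 days.

11.7 days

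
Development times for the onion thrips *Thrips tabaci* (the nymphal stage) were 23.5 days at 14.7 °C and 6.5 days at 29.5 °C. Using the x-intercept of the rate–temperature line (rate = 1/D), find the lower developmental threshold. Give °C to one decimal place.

Linear rate model ⇒ the product D·(T − T_b) is constant across temperatures.
23.5·(14.7 − T_b) = 6.5·(29.5 − T_b)
T_b = (23.5·14.7 − 6.5·29.5) / (23.5 − 6.5) = 153.70 / 17.0 = 9.041 °C ≈ 9.0 °C.

9.0 °C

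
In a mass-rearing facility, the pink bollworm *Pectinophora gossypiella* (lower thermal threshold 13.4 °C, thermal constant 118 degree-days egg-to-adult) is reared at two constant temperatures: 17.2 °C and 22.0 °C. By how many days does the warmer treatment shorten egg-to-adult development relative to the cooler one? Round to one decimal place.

At 17.2 °C: 118 / (17.2 − 13.4) = 118 / 3.8 = 31.053 d.
At 22.0 °C: 118 / (22.0 − 13.4) = 118 / 8.6 = 13.721 d.
Difference = |31.053 − 13.721| = 17.332 ≈ 17.3 days.

17.3 days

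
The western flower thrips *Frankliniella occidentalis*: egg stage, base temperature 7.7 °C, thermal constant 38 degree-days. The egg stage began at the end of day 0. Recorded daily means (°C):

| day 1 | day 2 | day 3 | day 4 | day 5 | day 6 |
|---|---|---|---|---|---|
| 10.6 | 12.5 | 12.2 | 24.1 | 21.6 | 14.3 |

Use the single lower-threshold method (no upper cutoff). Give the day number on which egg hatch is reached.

day 5

Daily DD above 7.7 °C: 2.9, 4.8, 4.5, 16.4, 13.9, 6.6.
Cumulative: 2.9, 7.7, 12.2, 28.6, 42.5, 49.1.
The total first reaches 38 DD on day 5.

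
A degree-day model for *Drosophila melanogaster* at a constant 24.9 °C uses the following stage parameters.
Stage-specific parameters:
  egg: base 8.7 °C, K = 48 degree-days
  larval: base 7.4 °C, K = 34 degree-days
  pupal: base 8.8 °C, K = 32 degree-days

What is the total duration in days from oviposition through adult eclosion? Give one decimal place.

egg: 48 / (24.9 − 8.7) = 48 / 16.2 = 2.963 d.
larval: 34 / (24.9 − 7.4) = 34 / 17.5 = 1.943 d.
pupal: 32 / (24.9 − 8.8) = 32 / 16.1 = 1.988 d.
Sum = 6.893 ≈ 6.9 days.

6.9 days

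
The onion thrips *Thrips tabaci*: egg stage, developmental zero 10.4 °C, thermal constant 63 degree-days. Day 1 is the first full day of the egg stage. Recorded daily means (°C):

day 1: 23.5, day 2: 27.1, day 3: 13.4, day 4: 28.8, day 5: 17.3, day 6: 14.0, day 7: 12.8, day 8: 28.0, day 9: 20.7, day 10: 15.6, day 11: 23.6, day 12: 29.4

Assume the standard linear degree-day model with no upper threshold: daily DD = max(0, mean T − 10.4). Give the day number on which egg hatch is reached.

Daily DD above 10.4 °C: 13.1, 16.7, 3.0, 18.4, 6.9, 3.6, 2.4, 17.6, 10.3, 5.2, 13.2, 19.0.
Cumulative: 13.1, 29.8, 32.8, 51.2, 58.1, 61.7, 64.1, 81.7, 92.0, 97.2, 110.4, 129.4.
The total first reaches 63 DD on day 7.

day 7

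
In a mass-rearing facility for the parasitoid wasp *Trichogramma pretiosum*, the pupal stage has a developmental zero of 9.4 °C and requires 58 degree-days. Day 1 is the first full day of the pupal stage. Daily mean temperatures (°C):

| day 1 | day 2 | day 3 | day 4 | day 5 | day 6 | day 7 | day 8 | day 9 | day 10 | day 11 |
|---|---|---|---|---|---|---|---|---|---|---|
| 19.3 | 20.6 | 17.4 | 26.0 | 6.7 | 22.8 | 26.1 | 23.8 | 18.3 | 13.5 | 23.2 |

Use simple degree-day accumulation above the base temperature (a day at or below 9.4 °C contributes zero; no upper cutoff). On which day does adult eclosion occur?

Daily DD above 9.4 °C: 9.9, 11.2, 8.0, 16.6, 0.0, 13.4, 16.7, 14.4, 8.9, 4.1, 13.8.
Cumulative: 9.9, 21.1, 29.1, 45.7, 45.7, 59.1, 75.8, 90.2, 99.1, 103.2, 117.0.
The total first reaches 58 DD on day 6.

day 6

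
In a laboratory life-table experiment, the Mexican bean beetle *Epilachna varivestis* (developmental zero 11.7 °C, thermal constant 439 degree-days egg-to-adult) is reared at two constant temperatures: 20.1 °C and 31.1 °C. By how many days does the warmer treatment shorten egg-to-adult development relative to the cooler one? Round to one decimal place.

At 20.1 °C: 439 / (20.1 − 11.7) = 439 / 8.4 = 52.262 d.
At 31.1 °C: 439 / (31.1 − 11.7) = 439 / 19.4 = 22.629 d.
Difference = |52.262 − 22.629| = 29.633 ≈ 29.6 days.

29.6 days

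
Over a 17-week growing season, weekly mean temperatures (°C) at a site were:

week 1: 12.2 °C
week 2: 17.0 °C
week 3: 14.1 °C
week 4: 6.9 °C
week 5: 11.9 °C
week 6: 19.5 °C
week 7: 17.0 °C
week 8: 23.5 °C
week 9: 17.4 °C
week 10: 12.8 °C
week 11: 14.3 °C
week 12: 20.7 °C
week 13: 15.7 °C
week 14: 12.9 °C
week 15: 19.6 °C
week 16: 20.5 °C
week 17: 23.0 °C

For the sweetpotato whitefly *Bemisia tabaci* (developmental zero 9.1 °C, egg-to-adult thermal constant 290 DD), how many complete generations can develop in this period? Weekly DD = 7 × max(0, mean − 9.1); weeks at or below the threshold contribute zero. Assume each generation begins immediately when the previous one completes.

3 generations

Weekly DD (7 × max(0, T̄ − 9.1)): 21.7, 55.3, 35.0, 0.0, 19.6, 72.8, 55.3, 100.8, 58.1, 25.9, 36.4, 81.2, 46.2, 26.6, 73.5, 79.8, 97.3.
Season total = 885.5 DD.
Complete generations = ⌊885.5 / 290⌋ = 3.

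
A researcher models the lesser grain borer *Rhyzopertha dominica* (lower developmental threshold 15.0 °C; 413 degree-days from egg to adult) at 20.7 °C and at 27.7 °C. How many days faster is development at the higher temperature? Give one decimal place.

39.9 days

At 20.7 °C: 413 / (20.7 − 15.0) = 413 / 5.7 = 72.456 d.
At 27.7 °C: 413 / (27.7 − 15.0) = 413 / 12.7 = 32.520 d.
Difference = |72.456 − 32.520| = 39.936 ≈ 39.9 days.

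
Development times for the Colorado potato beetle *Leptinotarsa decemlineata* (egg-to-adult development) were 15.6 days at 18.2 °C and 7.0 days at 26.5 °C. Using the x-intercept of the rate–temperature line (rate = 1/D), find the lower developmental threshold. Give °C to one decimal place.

Linear rate model ⇒ the product D·(T − T_b) is constant across temperatures.
15.6·(18.2 − T_b) = 7.0·(26.5 − T_b)
T_b = (15.6·18.2 − 7.0·26.5) / (15.6 − 7.0) = 98.42 / 8.6 = 11.444 °C ≈ 11.4 °C.

11.4 °C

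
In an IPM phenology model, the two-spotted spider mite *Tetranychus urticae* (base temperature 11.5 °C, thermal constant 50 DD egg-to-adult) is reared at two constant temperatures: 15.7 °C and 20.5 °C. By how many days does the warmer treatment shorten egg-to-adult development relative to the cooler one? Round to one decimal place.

At 15.7 °C: 50 / (15.7 − 11.5) = 50 / 4.2 = 11.905 d.
At 20.5 °C: 50 / (20.5 − 11.5) = 50 / 9.0 = 5.556 d.
Difference = |11.905 − 5.556| = 6.349 ≈ 6.3 days.

6.3 days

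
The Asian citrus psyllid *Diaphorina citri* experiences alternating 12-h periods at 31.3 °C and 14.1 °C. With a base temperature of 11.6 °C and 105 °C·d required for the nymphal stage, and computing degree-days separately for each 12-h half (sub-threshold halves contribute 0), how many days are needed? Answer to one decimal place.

Day half: max(0, 31.3 − 11.6) × 0.5 = 19.7 × 0.5 = 9.85 DD.
Night half: max(0, 14.1 − 11.6) × 0.5 = 2.5 × 0.5 = 1.25 DD.
Per 24 h: 11.10 DD/day.
Duration = 105 / 11.10 = 9.459 ≈ 9.5 days.

9.5 days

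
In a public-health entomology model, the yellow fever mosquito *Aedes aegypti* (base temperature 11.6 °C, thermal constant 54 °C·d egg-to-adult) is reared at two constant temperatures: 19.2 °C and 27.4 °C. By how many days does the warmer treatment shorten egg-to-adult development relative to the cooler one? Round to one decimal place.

At 19.2 °C: 54 / (19.2 − 11.6) = 54 / 7.6 = 7.105 d.
At 27.4 °C: 54 / (27.4 − 11.6) = 54 / 15.8 = 3.418 d.
Difference = |7.105 − 3.418| = 3.688 ≈ 3.7 days.

3.7 days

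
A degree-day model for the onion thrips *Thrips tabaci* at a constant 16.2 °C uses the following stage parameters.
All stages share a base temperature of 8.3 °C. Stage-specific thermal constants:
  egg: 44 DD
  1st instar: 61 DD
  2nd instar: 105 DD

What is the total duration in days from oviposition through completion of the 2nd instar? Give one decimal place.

26.6 days

Daily accumulation at 16.2 °C = 16.2 − 8.3 = 7.9 DD/day.
Total K = 44 + 61 + 105 = 210 DD.
Total duration = 210 / 7.9 = 26.582 ≈ 26.6 days.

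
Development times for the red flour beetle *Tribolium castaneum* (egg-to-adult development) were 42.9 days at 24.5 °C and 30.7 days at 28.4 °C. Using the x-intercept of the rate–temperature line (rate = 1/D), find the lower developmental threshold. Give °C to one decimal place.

14.7 °C

Under the model K = D·(T − T_b), so D₁·(T₁ − T_b) = D₂·(T₂ − T_b).
42.9·(24.5 − T_b) = 30.7·(28.4 − T_b)
T_b = (42.9·24.5 − 30.7·28.4) / (42.9 − 30.7) = 179.17 / 12.2 = 14.686 °C ≈ 14.7 °C.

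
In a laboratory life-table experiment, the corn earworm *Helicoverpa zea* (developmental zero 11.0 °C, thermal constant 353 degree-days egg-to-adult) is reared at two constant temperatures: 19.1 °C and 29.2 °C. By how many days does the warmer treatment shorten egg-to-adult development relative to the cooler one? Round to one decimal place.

24.2 days

At 19.1 °C: 353 / (19.1 − 11.0) = 353 / 8.1 = 43.580 d.
At 29.2 °C: 353 / (29.2 − 11.0) = 353 / 18.2 = 19.396 d.
Difference = |43.580 − 19.396| = 24.185 ≈ 24.2 days.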